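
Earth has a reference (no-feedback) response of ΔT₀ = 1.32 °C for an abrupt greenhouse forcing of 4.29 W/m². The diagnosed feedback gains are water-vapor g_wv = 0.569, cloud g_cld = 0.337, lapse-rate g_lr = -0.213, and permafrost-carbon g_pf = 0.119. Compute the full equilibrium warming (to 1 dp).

7.0 °C

Total gain g = 0.569 + 0.337 − 0.213 + 0.119 = 0.812.
Amplification A = 1/(1 − 0.812) = 5.319.
ΔT = 1.32 × 5.319 = 7.0 °C.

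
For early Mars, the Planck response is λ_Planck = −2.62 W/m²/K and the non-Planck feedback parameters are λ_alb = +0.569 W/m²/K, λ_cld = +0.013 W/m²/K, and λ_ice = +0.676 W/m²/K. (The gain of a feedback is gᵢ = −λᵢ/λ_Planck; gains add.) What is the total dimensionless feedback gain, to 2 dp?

0.48

Convert to gains: g_alb = 0.569/2.62 = 0.2172; g_cld = 0.013/2.62 = 0.004962; g_ice = 0.676/2.62 = 0.258.
Total gain g = 0.480162.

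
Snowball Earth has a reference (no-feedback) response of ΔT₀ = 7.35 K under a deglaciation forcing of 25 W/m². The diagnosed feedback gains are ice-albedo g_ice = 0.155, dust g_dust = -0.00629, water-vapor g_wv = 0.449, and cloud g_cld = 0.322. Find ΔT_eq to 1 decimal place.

Total gain g = 0.155 − 0.00629 + 0.449 + 0.322 = 0.91971.
Amplification A = 1/(1 − 0.91971) = 12.45.
ΔT = 7.35 × 12.45 = 91.5 K.

91.5 K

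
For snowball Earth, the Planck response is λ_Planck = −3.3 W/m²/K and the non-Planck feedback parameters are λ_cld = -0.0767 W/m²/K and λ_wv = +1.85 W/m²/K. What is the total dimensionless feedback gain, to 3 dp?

Convert to gains: g_cld = -0.0767/3.3 = -0.02324; g_wv = 1.85/3.3 = 0.5606.
Total gain g = 0.53736.

0.537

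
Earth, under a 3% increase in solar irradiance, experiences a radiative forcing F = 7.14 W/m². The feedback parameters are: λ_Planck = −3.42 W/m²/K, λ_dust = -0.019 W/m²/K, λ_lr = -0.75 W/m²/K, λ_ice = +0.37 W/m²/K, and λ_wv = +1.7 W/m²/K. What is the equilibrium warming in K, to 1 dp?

Net feedback parameter λ = (−3.42) + (-0.019) + (-0.75) + (+0.37) + (+1.7) = -2.119 W/m²/K.
ΔT = −F/λ = −7.14/(-2.119) = 3.4 K.

3.4 K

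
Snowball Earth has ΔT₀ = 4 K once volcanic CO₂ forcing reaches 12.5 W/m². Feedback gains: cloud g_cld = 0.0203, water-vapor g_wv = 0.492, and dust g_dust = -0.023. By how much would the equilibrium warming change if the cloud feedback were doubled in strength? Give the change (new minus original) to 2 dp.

Original: g = 0.4893, ΔT = 4/(1−0.4893) = 7.8324 K.
With doubled cloud: g' = 0.5096, ΔT' = 4/(1−0.5096) = 8.1566 K.
Change = 8.1566 − 7.8324 = 0.32 K.

0.32 K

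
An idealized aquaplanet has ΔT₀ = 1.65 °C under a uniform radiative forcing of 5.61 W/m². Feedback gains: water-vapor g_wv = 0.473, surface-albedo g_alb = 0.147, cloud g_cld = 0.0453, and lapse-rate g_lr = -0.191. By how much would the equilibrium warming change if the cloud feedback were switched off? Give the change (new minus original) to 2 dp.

-0.25 °C

Original: g = 0.4743, ΔT = 1.65/(1−0.4743) = 3.1387 °C.
Without cloud: g' = 0.429, ΔT' = 1.65/(1−0.429) = 2.8897 °C.
Change = 2.8897 − 3.1387 = -0.25 °C.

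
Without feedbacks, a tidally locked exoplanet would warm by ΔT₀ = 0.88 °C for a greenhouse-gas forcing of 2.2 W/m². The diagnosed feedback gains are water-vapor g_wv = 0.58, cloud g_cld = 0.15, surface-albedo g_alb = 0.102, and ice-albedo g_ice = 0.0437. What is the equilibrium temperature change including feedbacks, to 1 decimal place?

Total gain g = 0.58 + 0.15 + 0.102 + 0.0437 = 0.8757.
Amplification A = 1/(1 − 0.8757) = 8.045.
ΔT = 0.88 × 8.045 = 7.1 °C.

7.1 °C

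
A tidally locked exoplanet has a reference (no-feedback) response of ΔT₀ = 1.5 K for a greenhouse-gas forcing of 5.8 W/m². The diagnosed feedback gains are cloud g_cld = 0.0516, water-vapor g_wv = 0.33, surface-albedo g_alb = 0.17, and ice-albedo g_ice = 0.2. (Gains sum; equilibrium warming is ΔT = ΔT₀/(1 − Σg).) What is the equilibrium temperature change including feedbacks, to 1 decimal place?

Total gain g = 0.0516 + 0.33 + 0.17 + 0.2 = 0.7516.
Amplification A = 1/(1 − 0.7516) = 4.026.
ΔT = 1.5 × 4.026 = 6.0 K.

6.0 K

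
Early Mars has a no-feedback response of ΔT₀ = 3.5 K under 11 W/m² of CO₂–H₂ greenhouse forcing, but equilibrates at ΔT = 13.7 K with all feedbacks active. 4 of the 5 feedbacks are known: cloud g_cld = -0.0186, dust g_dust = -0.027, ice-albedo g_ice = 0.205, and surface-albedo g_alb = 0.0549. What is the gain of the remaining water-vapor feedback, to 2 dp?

0.53

Amplification A = ΔT/ΔT₀ = 13.7/3.5 = 3.914.
Total gain g = 1 − 1/A = 1 − 1/3.914 = 0.7445.
Known gains sum to -0.0186 − 0.027 + 0.205 + 0.0549 = 0.2143.
g_wv = 0.7445 − 0.2143 = 0.53.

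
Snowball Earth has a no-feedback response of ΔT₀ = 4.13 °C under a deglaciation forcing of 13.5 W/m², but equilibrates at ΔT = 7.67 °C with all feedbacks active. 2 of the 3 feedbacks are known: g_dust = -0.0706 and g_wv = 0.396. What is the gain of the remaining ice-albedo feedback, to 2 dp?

0.14

Amplification A = ΔT/ΔT₀ = 7.67/4.13 = 1.857.
Total gain g = 1 − 1/A = 1 − 1/1.857 = 0.4615.
Known gains sum to -0.0706 + 0.396 = 0.3254.
g_ice = 0.4615 − 0.3254 = 0.14.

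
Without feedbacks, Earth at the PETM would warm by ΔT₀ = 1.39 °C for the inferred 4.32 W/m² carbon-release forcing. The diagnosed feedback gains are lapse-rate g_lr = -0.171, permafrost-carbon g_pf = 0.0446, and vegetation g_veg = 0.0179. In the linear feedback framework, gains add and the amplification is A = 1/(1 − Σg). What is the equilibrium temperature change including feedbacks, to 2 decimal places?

1.25 °C

Total gain g = -0.171 + 0.0446 + 0.0179 = -0.1085.
Amplification A = 1/(1 + 0.1085) = 0.9021.
ΔT = 1.39 × 0.9021 = 1.25 °C.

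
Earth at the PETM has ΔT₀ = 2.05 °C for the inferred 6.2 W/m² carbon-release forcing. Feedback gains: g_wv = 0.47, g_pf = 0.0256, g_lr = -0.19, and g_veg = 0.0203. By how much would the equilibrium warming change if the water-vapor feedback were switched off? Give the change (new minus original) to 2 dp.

Original: g = 0.3259, ΔT = 2.05/(1−0.3259) = 3.0411 °C.
Without water-vapor: g' = -0.1441, ΔT' = 2.05/(1+0.1441) = 1.7918 °C.
Change = 1.7918 − 3.0411 = -1.25 °C.

-1.25 °C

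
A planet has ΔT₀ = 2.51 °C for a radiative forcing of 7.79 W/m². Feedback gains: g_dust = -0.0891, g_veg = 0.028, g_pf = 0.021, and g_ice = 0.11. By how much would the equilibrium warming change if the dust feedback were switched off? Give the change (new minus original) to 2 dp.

Original: g = 0.0699, ΔT = 2.51/(1−0.0699) = 2.6986 °C.
Without dust: g' = 0.159, ΔT' = 2.51/(1−0.159) = 2.9845 °C.
Change = 2.9845 − 2.6986 = 0.29 °C.

0.29 °C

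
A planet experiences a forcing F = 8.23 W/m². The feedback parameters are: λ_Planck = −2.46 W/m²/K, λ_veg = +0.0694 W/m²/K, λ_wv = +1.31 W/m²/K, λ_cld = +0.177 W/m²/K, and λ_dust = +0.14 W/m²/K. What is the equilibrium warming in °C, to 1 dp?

Net feedback parameter λ = (−2.46) + (+0.0694) + (+1.31) + (+0.177) + (+0.14) = -0.7636 W/m²/K.
ΔT = −F/λ = −8.23/(-0.7636) = 10.8 °C.

10.8 °C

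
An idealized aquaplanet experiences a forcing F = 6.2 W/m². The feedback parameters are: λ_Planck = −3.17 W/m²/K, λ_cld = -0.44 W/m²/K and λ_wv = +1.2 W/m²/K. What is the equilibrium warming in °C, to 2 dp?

2.57 °C

Net feedback parameter λ = (−3.17) + (-0.44) + (+1.2) = -2.41 W/m²/K.
ΔT = −F/λ = −6.2/(-2.41) = 2.57 °C.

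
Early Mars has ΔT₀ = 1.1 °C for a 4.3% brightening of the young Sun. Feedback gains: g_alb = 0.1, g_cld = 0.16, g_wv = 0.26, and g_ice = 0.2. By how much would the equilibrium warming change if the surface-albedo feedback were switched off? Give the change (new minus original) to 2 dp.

Original: g = 0.72, ΔT = 1.1/(1−0.72) = 3.9286 °C.
Without surface-albedo: g' = 0.62, ΔT' = 1.1/(1−0.62) = 2.8947 °C.
Change = 2.8947 − 3.9286 = -1.03 °C.

-1.03 °C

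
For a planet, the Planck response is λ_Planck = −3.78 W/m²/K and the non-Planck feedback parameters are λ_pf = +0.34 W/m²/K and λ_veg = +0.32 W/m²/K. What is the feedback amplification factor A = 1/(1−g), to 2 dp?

1.21

Convert to gains: g_pf = 0.34/3.78 = 0.08995; g_veg = 0.32/3.78 = 0.08466.
Total gain g = 0.17461.
A = 1/(1 − 0.17461) = 1.21.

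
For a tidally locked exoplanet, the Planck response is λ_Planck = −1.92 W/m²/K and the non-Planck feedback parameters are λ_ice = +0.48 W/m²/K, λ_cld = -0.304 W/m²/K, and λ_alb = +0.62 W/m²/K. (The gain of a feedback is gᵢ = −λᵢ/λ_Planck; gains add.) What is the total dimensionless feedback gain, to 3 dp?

Convert to gains: g_ice = 0.48/1.92 = 0.25; g_cld = -0.304/1.92 = -0.1583; g_alb = 0.62/1.92 = 0.3229.
Total gain g = 0.4146.

0.415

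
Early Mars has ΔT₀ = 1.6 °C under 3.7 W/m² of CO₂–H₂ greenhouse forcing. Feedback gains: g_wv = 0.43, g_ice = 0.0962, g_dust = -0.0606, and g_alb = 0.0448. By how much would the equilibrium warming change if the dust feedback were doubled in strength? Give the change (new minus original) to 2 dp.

-0.36 °C

Original: g = 0.5104, ΔT = 1.6/(1−0.5104) = 3.2680 °C.
With doubled dust: g' = 0.4498, ΔT' = 1.6/(1−0.4498) = 2.9080 °C.
Change = 2.9080 − 3.2680 = -0.36 °C.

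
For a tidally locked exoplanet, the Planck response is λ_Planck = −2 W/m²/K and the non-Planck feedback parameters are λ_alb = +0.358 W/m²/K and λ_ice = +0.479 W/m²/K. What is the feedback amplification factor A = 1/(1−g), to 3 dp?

Convert to gains: g_alb = 0.358/2 = 0.179; g_ice = 0.479/2 = 0.2395.
Total gain g = 0.4185.
A = 1/(1 − 0.4185) = 1.720.

1.720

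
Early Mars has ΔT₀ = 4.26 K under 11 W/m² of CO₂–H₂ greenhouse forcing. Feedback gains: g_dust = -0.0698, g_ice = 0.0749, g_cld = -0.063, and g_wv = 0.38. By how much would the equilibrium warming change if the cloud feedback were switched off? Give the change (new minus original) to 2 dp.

Original: g = 0.3221, ΔT = 4.26/(1−0.3221) = 6.2841 K.
Without cloud: g' = 0.3851, ΔT' = 4.26/(1−0.3851) = 6.9280 K.
Change = 6.9280 − 6.2841 = 0.64 K.

0.64 K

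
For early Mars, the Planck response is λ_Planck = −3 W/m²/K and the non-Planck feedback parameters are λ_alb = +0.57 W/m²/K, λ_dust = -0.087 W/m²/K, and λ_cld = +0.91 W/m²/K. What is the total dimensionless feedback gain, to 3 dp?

0.464

Convert to gains: g_alb = 0.57/3 = 0.19; g_dust = -0.087/3 = -0.029; g_cld = 0.91/3 = 0.3033.
Total gain g = 0.4643.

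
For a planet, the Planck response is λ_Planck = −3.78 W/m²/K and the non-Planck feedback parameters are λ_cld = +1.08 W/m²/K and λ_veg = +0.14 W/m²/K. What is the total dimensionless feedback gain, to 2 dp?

0.32

Convert to gains: g_cld = 1.08/3.78 = 0.2857; g_veg = 0.14/3.78 = 0.03704.
Total gain g = 0.32274.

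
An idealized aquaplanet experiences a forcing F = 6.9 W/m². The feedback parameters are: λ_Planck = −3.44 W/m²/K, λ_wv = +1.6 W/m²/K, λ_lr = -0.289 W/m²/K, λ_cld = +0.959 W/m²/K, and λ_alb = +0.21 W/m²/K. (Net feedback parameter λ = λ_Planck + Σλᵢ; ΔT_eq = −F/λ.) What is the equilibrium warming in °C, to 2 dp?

Net feedback parameter λ = (−3.44) + (+1.6) + (-0.289) + (+0.959) + (+0.21) = -0.96 W/m²/K.
ΔT = −F/λ = −6.9/(-0.96) = 7.19 °C.

7.19 °C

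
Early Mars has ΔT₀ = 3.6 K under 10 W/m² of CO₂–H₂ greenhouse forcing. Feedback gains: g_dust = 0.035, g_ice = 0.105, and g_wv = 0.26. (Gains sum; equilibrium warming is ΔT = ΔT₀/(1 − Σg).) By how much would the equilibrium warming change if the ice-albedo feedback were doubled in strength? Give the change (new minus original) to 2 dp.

Original: g = 0.4, ΔT = 3.6/(1−0.4) = 6.0000 K.
With doubled ice-albedo: g' = 0.505, ΔT' = 3.6/(1−0.505) = 7.2727 K.
Change = 7.2727 − 6.0000 = 1.27 K.

1.27 K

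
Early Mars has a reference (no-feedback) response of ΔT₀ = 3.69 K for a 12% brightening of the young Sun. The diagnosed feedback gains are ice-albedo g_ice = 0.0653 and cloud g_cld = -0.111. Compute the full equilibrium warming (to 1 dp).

3.5 K

Total gain g = 0.0653 − 0.111 = -0.0457.
Amplification A = 1/(1 + 0.0457) = 0.9563.
ΔT = 3.69 × 0.9563 = 3.5 K.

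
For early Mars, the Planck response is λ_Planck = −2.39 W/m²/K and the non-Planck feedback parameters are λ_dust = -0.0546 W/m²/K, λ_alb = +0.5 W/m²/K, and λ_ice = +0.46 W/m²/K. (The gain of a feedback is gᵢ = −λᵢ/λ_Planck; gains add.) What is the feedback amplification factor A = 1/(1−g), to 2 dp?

Convert to gains: g_dust = -0.0546/2.39 = -0.02285; g_alb = 0.5/2.39 = 0.2092; g_ice = 0.46/2.39 = 0.1925.
Total gain g = 0.37885.
A = 1/(1 − 0.37885) = 1.61.

1.61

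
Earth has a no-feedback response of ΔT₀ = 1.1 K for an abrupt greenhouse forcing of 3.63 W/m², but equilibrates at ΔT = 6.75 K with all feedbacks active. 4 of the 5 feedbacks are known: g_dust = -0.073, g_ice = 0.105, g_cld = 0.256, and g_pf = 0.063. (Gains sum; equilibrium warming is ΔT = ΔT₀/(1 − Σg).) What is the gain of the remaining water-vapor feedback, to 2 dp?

0.49

Amplification A = ΔT/ΔT₀ = 6.75/1.1 = 6.136.
Total gain g = 1 − 1/A = 1 − 1/6.136 = 0.837.
Known gains sum to -0.073 + 0.105 + 0.256 + 0.063 = 0.351.
g_wv = 0.837 − 0.351 = 0.49.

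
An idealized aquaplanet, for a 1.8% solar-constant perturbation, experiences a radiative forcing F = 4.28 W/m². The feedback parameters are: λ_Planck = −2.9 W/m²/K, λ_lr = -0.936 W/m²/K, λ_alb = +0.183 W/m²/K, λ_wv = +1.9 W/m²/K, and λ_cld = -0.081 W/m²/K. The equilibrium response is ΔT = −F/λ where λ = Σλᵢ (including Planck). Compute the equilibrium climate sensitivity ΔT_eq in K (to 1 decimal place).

Net feedback parameter λ = (−2.9) + (-0.936) + (+0.183) + (+1.9) + (-0.081) = -1.834 W/m²/K.
ΔT = −F/λ = −4.28/(-1.834) = 2.3 K.

2.3 K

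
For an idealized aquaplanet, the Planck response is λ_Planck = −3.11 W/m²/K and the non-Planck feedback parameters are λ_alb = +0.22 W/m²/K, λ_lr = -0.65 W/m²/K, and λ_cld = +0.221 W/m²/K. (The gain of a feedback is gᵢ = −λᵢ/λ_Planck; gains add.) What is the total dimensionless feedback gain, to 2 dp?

Convert to gains: g_alb = 0.22/3.11 = 0.07074; g_lr = -0.65/3.11 = -0.209; g_cld = 0.221/3.11 = 0.07106.
Total gain g = -0.0672.

-0.07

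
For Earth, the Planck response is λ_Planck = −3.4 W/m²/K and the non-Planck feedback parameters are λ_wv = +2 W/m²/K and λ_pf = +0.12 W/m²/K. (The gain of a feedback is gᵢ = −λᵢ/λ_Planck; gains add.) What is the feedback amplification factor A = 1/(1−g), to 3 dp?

Convert to gains: g_wv = 2/3.4 = 0.5882; g_pf = 0.12/3.4 = 0.03529.
Total gain g = 0.62349.
A = 1/(1 − 0.62349) = 2.656.

2.656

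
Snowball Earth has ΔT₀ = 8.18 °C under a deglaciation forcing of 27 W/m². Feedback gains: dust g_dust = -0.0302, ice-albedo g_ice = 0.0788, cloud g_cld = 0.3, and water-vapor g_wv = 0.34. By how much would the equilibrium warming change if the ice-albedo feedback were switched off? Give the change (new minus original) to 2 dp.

Original: g = 0.6886, ΔT = 8.18/(1−0.6886) = 26.2685 °C.
Without ice-albedo: g' = 0.6098, ΔT' = 8.18/(1−0.6098) = 20.9636 °C.
Change = 20.9636 − 26.2685 = -5.30 °C.

-5.30 °C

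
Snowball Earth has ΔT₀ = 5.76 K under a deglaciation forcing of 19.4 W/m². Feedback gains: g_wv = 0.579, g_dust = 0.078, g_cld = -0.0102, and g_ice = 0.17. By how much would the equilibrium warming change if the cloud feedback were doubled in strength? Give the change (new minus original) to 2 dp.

-1.66 K

Original: g = 0.8168, ΔT = 5.76/(1−0.8168) = 31.4410 K.
With doubled cloud: g' = 0.8066, ΔT' = 5.76/(1−0.8066) = 29.7828 K.
Change = 29.7828 − 31.4410 = -1.66 K.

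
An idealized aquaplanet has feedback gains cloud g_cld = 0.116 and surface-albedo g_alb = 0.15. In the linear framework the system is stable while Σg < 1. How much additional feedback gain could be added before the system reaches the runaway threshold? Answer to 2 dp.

0.73

Current total gain = 0.116 + 0.15 = 0.266.
Margin to runaway = 1 − 0.266 = 0.73.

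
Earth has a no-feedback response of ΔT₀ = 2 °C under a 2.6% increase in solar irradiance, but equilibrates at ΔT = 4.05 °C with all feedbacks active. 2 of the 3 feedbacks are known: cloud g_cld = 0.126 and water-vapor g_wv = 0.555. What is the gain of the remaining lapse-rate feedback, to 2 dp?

Amplification A = ΔT/ΔT₀ = 4.05/2 = 2.025.
Total gain g = 1 − 1/A = 1 − 1/2.025 = 0.5062.
Known gains sum to 0.126 + 0.555 = 0.681.
g_lr = 0.5062 − 0.681 = -0.17.

-0.17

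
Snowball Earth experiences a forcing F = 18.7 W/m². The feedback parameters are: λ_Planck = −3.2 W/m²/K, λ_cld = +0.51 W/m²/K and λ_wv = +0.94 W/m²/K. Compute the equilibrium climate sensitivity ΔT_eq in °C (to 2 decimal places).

Net feedback parameter λ = (−3.2) + (+0.51) + (+0.94) = -1.75 W/m²/K.
ΔT = −F/λ = −18.7/(-1.75) = 10.69 °C.

10.69 °C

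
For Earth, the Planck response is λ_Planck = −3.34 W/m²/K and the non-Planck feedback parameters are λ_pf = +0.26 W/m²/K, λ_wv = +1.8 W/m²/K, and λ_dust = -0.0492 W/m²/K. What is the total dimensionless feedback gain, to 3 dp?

0.602

Convert to gains: g_pf = 0.26/3.34 = 0.07784; g_wv = 1.8/3.34 = 0.5389; g_dust = -0.0492/3.34 = -0.01473.
Total gain g = 0.60201.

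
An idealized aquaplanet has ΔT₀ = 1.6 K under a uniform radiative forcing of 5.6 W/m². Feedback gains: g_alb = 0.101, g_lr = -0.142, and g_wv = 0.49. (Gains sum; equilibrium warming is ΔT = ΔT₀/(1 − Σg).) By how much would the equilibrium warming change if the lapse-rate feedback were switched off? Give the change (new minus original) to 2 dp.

Original: g = 0.449, ΔT = 1.6/(1−0.449) = 2.9038 K.
Without lapse-rate: g' = 0.591, ΔT' = 1.6/(1−0.591) = 3.9120 K.
Change = 3.9120 − 2.9038 = 1.01 K.

1.01 K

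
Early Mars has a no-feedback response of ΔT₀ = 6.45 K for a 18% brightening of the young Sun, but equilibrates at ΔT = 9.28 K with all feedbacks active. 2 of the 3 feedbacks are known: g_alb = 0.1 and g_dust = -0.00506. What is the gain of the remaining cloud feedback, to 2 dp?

Amplification A = ΔT/ΔT₀ = 9.28/6.45 = 1.439.
Total gain g = 1 − 1/A = 1 − 1/1.439 = 0.3051.
Known gains sum to 0.1 − 0.00506 = 0.09494.
g_cld = 0.3051 − 0.09494 = 0.21.

0.21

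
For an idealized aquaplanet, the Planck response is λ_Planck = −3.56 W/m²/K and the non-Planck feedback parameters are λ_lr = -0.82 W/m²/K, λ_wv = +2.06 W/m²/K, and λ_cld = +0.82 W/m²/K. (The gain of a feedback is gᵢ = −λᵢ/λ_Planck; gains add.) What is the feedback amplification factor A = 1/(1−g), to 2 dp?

Convert to gains: g_lr = -0.82/3.56 = -0.2303; g_wv = 2.06/3.56 = 0.5787; g_cld = 0.82/3.56 = 0.2303.
Total gain g = 0.5787.
A = 1/(1 − 0.5787) = 2.37.

2.37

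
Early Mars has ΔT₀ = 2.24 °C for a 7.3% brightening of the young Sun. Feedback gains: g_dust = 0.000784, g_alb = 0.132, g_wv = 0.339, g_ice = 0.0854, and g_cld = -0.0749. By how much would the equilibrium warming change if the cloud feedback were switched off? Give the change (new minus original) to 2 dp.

0.73 °C

Original: g = 0.482284, ΔT = 2.24/(1−0.482284) = 4.3267 °C.
Without cloud: g' = 0.557184, ΔT' = 2.24/(1−0.557184) = 5.0585 °C.
Change = 5.0585 − 4.3267 = 0.73 °C.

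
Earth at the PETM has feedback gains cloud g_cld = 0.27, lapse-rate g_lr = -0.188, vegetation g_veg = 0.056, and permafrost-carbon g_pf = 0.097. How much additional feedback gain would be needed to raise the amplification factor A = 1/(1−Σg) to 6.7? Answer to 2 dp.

Current total gain = 0.235.
Target gain for A = 6.7: g* = 1 − 1/6.7 = 0.8507.
Additional gain needed = 0.8507 − 0.235 = 0.62.

0.62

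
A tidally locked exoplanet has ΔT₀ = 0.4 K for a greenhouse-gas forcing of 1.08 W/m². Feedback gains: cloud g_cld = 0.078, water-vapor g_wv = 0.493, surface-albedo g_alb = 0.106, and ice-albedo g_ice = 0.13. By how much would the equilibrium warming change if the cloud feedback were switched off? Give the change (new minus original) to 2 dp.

-0.60 K

Original: g = 0.807, ΔT = 0.4/(1−0.807) = 2.0725 K.
Without cloud: g' = 0.729, ΔT' = 0.4/(1−0.729) = 1.4760 K.
Change = 1.4760 − 2.0725 = -0.60 K.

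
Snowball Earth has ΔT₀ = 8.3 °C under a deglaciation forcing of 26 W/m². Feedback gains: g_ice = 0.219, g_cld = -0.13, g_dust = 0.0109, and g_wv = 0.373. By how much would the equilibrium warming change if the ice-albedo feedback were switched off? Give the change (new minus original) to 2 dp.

Original: g = 0.4729, ΔT = 8.3/(1−0.4729) = 15.7465 °C.
Without ice-albedo: g' = 0.2539, ΔT' = 8.3/(1−0.2539) = 11.1245 °C.
Change = 11.1245 − 15.7465 = -4.62 °C.

-4.62 °C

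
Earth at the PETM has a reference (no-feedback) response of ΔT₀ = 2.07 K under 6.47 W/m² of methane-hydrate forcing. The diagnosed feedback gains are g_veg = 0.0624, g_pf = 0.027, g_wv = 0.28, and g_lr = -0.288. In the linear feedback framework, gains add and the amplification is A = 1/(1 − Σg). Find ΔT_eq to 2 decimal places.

Total gain g = 0.0624 + 0.027 + 0.28 − 0.288 = 0.0814.
Amplification A = 1/(1 − 0.0814) = 1.089.
ΔT = 2.07 × 1.089 = 2.25 K.

2.25 K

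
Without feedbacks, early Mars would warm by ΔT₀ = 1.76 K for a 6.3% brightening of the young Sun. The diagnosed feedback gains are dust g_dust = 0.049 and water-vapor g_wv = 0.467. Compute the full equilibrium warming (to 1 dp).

3.6 K

Total gain g = 0.049 + 0.467 = 0.516.
Amplification A = 1/(1 − 0.516) = 2.066.
ΔT = 1.76 × 2.066 = 3.6 K.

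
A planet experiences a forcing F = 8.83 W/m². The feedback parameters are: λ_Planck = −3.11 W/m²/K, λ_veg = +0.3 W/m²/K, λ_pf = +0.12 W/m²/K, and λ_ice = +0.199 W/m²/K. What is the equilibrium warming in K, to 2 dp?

3.54 K

Net feedback parameter λ = (−3.11) + (+0.3) + (+0.12) + (+0.199) = -2.491 W/m²/K.
ΔT = −F/λ = −8.83/(-2.491) = 3.54 K.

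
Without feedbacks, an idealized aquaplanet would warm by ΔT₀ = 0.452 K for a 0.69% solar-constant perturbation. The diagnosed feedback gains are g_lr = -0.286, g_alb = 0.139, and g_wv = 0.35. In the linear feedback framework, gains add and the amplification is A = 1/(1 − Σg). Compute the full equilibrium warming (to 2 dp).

0.57 K

Total gain g = -0.286 + 0.139 + 0.35 = 0.203.
Amplification A = 1/(1 − 0.203) = 1.255.
ΔT = 0.452 × 1.255 = 0.57 K.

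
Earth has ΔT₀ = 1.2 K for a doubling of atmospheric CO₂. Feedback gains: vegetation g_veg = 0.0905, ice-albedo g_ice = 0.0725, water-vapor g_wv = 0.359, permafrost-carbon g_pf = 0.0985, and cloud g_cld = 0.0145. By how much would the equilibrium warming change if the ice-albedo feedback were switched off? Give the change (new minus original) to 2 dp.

Original: g = 0.635, ΔT = 1.2/(1−0.635) = 3.2877 K.
Without ice-albedo: g' = 0.5625, ΔT' = 1.2/(1−0.5625) = 2.7429 K.
Change = 2.7429 − 3.2877 = -0.54 K.

-0.54 K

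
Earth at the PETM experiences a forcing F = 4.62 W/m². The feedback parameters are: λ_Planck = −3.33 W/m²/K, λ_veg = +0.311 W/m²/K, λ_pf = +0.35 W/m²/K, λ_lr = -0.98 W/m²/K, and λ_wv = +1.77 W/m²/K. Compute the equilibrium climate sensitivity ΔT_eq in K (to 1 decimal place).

Net feedback parameter λ = (−3.33) + (+0.311) + (+0.35) + (-0.98) + (+1.77) = -1.879 W/m²/K.
ΔT = −F/λ = −4.62/(-1.879) = 2.5 K.

2.5 K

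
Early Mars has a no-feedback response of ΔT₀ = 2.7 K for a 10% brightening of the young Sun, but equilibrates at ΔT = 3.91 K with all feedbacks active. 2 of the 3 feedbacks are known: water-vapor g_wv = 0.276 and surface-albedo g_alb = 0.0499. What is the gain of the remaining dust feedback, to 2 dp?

Amplification A = ΔT/ΔT₀ = 3.91/2.7 = 1.448.
Total gain g = 1 − 1/A = 1 − 1/1.448 = 0.3094.
Known gains sum to 0.276 + 0.0499 = 0.3259.
g_dust = 0.3094 − 0.3259 = -0.02.

-0.02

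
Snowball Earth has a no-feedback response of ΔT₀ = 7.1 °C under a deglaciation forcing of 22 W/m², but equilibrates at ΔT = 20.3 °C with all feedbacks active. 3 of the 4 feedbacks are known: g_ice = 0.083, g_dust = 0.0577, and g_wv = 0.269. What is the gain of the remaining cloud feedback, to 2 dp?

Amplification A = ΔT/ΔT₀ = 20.3/7.1 = 2.859.
Total gain g = 1 − 1/A = 1 − 1/2.859 = 0.6502.
Known gains sum to 0.083 + 0.0577 + 0.269 = 0.4097.
g_cld = 0.6502 − 0.4097 = 0.24.

0.24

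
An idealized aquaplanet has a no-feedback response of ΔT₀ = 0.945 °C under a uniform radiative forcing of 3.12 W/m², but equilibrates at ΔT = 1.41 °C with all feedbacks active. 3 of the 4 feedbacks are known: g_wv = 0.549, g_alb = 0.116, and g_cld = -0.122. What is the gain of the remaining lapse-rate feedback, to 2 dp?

Amplification A = ΔT/ΔT₀ = 1.41/0.945 = 1.492.
Total gain g = 1 − 1/A = 1 − 1/1.492 = 0.3298.
Known gains sum to 0.549 + 0.116 − 0.122 = 0.543.
g_lr = 0.3298 − 0.543 = -0.21.

-0.21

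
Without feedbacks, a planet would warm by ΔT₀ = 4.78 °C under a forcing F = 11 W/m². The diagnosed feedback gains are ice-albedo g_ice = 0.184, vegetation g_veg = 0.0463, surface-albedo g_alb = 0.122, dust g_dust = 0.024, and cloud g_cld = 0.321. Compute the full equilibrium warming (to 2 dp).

Total gain g = 0.184 + 0.0463 + 0.122 + 0.024 + 0.321 = 0.6973.
Amplification A = 1/(1 − 0.6973) = 3.304.
ΔT = 4.78 × 3.304 = 15.79 °C.

15.79 °C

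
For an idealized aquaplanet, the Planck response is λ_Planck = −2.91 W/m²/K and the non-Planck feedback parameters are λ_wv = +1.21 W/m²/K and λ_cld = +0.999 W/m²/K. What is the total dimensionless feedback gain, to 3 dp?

0.759

Convert to gains: g_wv = 1.21/2.91 = 0.4158; g_cld = 0.999/2.91 = 0.3433.
Total gain g = 0.7591.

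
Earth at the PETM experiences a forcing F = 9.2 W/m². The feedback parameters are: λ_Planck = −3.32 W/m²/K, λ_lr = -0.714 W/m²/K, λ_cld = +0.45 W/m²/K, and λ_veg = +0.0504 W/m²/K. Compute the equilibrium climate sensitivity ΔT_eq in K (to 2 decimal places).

2.60 K

Net feedback parameter λ = (−3.32) + (-0.714) + (+0.45) + (+0.0504) = -3.5336 W/m²/K.
ΔT = −F/λ = −9.2/(-3.5336) = 2.60 K.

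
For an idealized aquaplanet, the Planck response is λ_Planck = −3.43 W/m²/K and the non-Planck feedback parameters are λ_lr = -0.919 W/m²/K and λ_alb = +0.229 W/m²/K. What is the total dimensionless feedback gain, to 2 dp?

-0.20

Convert to gains: g_lr = -0.919/3.43 = -0.2679; g_alb = 0.229/3.43 = 0.06676.
Total gain g = -0.20114.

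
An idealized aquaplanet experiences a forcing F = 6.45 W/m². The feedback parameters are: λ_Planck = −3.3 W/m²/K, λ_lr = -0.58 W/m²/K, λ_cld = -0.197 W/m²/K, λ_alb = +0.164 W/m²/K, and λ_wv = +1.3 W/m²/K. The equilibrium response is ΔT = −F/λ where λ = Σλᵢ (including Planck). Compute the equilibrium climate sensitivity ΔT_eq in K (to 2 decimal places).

2.47 K

Net feedback parameter λ = (−3.3) + (-0.58) + (-0.197) + (+0.164) + (+1.3) = -2.613 W/m²/K.
ΔT = −F/λ = −6.45/(-2.613) = 2.47 K.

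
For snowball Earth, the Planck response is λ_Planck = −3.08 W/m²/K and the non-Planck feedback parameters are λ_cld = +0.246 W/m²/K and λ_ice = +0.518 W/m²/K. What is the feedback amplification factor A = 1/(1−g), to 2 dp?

1.33

Convert to gains: g_cld = 0.246/3.08 = 0.07987; g_ice = 0.518/3.08 = 0.1682.
Total gain g = 0.24807.
A = 1/(1 − 0.24807) = 1.33.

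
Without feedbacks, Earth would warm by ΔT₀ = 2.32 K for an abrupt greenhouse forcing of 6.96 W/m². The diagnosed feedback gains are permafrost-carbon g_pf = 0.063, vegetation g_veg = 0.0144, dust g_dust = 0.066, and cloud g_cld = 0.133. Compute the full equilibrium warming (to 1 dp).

3.2 K

Total gain g = 0.063 + 0.0144 + 0.066 + 0.133 = 0.2764.
Amplification A = 1/(1 − 0.2764) = 1.382.
ΔT = 2.32 × 1.382 = 3.2 K.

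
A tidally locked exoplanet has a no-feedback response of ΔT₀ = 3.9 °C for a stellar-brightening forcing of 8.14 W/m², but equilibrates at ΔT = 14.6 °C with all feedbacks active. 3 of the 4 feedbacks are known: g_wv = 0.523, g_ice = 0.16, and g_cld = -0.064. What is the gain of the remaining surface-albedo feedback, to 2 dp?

0.11

Amplification A = ΔT/ΔT₀ = 14.6/3.9 = 3.744.
Total gain g = 1 − 1/A = 1 − 1/3.744 = 0.7329.
Known gains sum to 0.523 + 0.16 − 0.064 = 0.619.
g_alb = 0.7329 − 0.619 = 0.11.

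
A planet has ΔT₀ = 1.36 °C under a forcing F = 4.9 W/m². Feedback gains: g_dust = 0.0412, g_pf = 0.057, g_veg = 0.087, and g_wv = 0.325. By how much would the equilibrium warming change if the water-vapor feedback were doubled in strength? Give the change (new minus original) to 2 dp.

5.48 °C

Original: g = 0.5102, ΔT = 1.36/(1−0.5102) = 2.7766 °C.
With doubled water-vapor: g' = 0.8352, ΔT' = 1.36/(1−0.8352) = 8.2524 °C.
Change = 8.2524 − 2.7766 = 5.48 °C.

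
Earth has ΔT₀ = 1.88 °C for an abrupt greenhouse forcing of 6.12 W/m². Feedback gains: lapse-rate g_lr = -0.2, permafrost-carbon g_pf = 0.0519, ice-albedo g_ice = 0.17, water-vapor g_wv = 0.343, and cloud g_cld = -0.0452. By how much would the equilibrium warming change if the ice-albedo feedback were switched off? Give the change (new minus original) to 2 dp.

-0.55 °C

Original: g = 0.3197, ΔT = 1.88/(1−0.3197) = 2.7635 °C.
Without ice-albedo: g' = 0.1497, ΔT' = 1.88/(1−0.1497) = 2.2110 °C.
Change = 2.2110 − 2.7635 = -0.55 °C.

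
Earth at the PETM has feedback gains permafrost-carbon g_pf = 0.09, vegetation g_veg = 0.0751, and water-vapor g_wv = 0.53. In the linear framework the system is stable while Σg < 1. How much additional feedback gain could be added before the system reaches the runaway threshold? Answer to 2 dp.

0.30

Current total gain = 0.09 + 0.0751 + 0.53 = 0.6951.
Margin to runaway = 1 − 0.6951 = 0.30.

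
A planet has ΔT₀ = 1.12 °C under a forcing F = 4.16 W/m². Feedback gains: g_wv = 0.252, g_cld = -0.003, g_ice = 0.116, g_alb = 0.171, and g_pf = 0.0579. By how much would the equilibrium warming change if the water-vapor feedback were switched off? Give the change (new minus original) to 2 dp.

Original: g = 0.5939, ΔT = 1.12/(1−0.5939) = 2.7579 °C.
Without water-vapor: g' = 0.3419, ΔT' = 1.12/(1−0.3419) = 1.7019 °C.
Change = 1.7019 − 2.7579 = -1.06 °C.

-1.06 °C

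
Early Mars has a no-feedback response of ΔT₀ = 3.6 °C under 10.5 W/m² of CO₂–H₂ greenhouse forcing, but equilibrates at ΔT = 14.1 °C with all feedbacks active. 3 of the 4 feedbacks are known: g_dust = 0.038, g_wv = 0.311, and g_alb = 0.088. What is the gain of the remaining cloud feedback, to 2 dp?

0.31

Amplification A = ΔT/ΔT₀ = 14.1/3.6 = 3.917.
Total gain g = 1 − 1/A = 1 − 1/3.917 = 0.7447.
Known gains sum to 0.038 + 0.311 + 0.088 = 0.437.
g_cld = 0.7447 − 0.437 = 0.31.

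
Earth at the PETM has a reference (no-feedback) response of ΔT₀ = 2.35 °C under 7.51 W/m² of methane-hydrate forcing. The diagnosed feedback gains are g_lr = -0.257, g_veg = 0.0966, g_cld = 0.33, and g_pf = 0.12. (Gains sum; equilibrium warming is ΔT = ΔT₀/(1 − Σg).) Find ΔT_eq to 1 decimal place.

3.3 °C

Total gain g = -0.257 + 0.0966 + 0.33 + 0.12 = 0.2896.
Amplification A = 1/(1 − 0.2896) = 1.408.
ΔT = 2.35 × 1.408 = 3.3 °C.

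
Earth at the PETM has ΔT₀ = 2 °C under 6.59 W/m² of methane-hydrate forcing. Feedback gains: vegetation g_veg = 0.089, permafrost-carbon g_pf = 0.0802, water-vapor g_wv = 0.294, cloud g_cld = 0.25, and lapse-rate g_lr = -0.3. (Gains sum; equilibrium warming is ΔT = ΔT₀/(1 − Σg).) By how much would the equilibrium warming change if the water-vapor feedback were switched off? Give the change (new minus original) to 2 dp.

Original: g = 0.4132, ΔT = 2/(1−0.4132) = 3.4083 °C.
Without water-vapor: g' = 0.1192, ΔT' = 2/(1−0.1192) = 2.2707 °C.
Change = 2.2707 − 3.4083 = -1.14 °C.

-1.14 °C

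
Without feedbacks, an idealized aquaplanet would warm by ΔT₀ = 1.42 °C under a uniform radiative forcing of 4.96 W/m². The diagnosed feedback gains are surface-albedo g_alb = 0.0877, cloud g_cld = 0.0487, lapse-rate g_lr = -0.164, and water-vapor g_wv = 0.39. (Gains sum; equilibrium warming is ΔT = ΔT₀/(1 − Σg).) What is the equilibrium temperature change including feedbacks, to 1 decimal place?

Total gain g = 0.0877 + 0.0487 − 0.164 + 0.39 = 0.3624.
Amplification A = 1/(1 − 0.3624) = 1.568.
ΔT = 1.42 × 1.568 = 2.2 °C.

2.2 °C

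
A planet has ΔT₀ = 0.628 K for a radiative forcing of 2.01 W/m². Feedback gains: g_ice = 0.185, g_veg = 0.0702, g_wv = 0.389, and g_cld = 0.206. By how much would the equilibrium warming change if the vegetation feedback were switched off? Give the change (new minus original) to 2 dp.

Original: g = 0.8502, ΔT = 0.628/(1−0.8502) = 4.1923 K.
Without vegetation: g' = 0.78, ΔT' = 0.628/(1−0.78) = 2.8545 K.
Change = 2.8545 − 4.1923 = -1.34 K.

-1.34 K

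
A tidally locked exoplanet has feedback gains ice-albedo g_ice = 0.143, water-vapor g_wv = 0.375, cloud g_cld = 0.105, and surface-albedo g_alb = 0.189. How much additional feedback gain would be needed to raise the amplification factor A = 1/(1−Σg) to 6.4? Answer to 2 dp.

0.03

Current total gain = 0.812.
Target gain for A = 6.4: g* = 1 − 1/6.4 = 0.8438.
Additional gain needed = 0.8438 − 0.812 = 0.03.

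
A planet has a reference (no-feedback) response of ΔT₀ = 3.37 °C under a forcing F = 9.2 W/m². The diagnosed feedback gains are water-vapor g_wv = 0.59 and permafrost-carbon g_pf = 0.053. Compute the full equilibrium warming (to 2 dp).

Total gain g = 0.59 + 0.053 = 0.643.
Amplification A = 1/(1 − 0.643) = 2.801.
ΔT = 3.37 × 2.801 = 9.44 °C.

9.44 °C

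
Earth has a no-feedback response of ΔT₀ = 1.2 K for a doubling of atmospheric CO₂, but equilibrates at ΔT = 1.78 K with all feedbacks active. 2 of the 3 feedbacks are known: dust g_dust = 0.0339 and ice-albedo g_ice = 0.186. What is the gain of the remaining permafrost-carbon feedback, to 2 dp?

Amplification A = ΔT/ΔT₀ = 1.78/1.2 = 1.483.
Total gain g = 1 − 1/A = 1 − 1/1.483 = 0.3257.
Known gains sum to 0.0339 + 0.186 = 0.2199.
g_pf = 0.3257 − 0.2199 = 0.11.

0.11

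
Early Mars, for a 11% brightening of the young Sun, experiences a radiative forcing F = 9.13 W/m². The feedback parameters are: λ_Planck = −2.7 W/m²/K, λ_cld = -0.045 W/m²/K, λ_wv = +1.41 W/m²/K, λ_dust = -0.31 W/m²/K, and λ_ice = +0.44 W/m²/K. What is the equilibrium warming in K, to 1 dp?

7.6 K

Net feedback parameter λ = (−2.7) + (-0.045) + (+1.41) + (-0.31) + (+0.44) = -1.205 W/m²/K.
ΔT = −F/λ = −9.13/(-1.205) = 7.6 K.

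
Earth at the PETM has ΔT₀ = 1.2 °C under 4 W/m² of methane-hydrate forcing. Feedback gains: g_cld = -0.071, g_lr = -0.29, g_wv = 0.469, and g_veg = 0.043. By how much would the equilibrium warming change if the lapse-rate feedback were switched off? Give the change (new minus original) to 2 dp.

Original: g = 0.151, ΔT = 1.2/(1−0.151) = 1.4134 °C.
Without lapse-rate: g' = 0.441, ΔT' = 1.2/(1−0.441) = 2.1467 °C.
Change = 2.1467 − 1.4134 = 0.73 °C.

0.73 °C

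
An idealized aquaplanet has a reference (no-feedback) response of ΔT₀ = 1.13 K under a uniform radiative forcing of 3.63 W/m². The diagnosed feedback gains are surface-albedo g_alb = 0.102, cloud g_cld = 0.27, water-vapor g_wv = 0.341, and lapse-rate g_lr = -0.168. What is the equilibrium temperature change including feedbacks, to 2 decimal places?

Total gain g = 0.102 + 0.27 + 0.341 − 0.168 = 0.545.
Amplification A = 1/(1 − 0.545) = 2.198.
ΔT = 1.13 × 2.198 = 2.48 K.

2.48 K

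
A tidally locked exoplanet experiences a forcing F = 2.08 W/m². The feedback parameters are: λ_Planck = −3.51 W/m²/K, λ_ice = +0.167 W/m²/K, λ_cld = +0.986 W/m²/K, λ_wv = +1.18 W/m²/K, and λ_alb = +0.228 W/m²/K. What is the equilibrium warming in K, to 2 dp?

Net feedback parameter λ = (−3.51) + (+0.167) + (+0.986) + (+1.18) + (+0.228) = -0.949 W/m²/K.
ΔT = −F/λ = −2.08/(-0.949) = 2.19 K.

2.19 K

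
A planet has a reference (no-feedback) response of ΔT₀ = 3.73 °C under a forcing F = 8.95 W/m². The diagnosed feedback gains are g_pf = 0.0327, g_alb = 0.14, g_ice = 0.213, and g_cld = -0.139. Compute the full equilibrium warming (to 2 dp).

Total gain g = 0.0327 + 0.14 + 0.213 − 0.139 = 0.2467.
Amplification A = 1/(1 − 0.2467) = 1.327.
ΔT = 3.73 × 1.327 = 4.95 °C.

4.95 °C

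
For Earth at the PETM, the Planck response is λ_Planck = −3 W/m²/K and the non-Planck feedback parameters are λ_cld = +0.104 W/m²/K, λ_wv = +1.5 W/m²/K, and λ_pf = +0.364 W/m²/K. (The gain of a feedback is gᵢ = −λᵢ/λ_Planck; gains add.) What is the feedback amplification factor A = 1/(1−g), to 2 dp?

2.91

Convert to gains: g_cld = 0.104/3 = 0.03467; g_wv = 1.5/3 = 0.5; g_pf = 0.364/3 = 0.1213.
Total gain g = 0.65597.
A = 1/(1 − 0.65597) = 2.91.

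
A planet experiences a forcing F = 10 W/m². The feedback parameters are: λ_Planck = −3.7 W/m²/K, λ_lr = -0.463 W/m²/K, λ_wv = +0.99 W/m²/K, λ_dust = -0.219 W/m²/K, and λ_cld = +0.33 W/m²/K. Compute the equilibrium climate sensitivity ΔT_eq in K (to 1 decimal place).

3.3 K

Net feedback parameter λ = (−3.7) + (-0.463) + (+0.99) + (-0.219) + (+0.33) = -3.062 W/m²/K.
ΔT = −F/λ = −10/(-3.062) = 3.3 K.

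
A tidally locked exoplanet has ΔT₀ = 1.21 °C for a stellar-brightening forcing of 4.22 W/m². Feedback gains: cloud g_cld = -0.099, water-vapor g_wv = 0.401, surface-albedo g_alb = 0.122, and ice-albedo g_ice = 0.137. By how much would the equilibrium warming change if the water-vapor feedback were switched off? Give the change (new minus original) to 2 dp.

-1.32 °C

Original: g = 0.561, ΔT = 1.21/(1−0.561) = 2.7563 °C.
Without water-vapor: g' = 0.16, ΔT' = 1.21/(1−0.16) = 1.4405 °C.
Change = 1.4405 − 2.7563 = -1.32 °C.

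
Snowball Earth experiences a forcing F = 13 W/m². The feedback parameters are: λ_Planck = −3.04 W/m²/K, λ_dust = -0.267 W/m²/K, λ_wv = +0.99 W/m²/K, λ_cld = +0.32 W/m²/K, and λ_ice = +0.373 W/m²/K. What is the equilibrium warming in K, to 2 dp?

8.00 K

Net feedback parameter λ = (−3.04) + (-0.267) + (+0.99) + (+0.32) + (+0.373) = -1.624 W/m²/K.
ΔT = −F/λ = −13/(-1.624) = 8.00 K.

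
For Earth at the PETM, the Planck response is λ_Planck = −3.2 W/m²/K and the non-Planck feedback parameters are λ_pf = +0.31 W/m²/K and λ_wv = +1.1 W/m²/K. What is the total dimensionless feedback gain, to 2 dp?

0.44

Convert to gains: g_pf = 0.31/3.2 = 0.09687; g_wv = 1.1/3.2 = 0.3438.
Total gain g = 0.44067.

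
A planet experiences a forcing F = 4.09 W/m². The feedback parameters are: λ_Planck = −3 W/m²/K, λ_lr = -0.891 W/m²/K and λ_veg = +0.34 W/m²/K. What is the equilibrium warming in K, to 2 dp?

Net feedback parameter λ = (−3) + (-0.891) + (+0.34) = -3.551 W/m²/K.
ΔT = −F/λ = −4.09/(-3.551) = 1.15 K.

1.15 K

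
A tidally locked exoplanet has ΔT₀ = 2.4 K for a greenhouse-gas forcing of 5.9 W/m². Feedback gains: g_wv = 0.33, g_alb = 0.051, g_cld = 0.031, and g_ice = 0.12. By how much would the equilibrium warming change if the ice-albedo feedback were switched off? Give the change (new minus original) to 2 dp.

-1.05 K

Original: g = 0.532, ΔT = 2.4/(1−0.532) = 5.1282 K.
Without ice-albedo: g' = 0.412, ΔT' = 2.4/(1−0.412) = 4.0816 K.
Change = 4.0816 − 5.1282 = -1.05 K.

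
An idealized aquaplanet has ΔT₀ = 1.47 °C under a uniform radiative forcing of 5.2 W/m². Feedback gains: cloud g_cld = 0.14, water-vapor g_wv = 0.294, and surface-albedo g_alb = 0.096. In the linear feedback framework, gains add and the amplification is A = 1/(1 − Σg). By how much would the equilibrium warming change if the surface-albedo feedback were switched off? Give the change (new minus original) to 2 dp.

Original: g = 0.53, ΔT = 1.47/(1−0.53) = 3.1277 °C.
Without surface-albedo: g' = 0.434, ΔT' = 1.47/(1−0.434) = 2.5972 °C.
Change = 2.5972 − 3.1277 = -0.53 °C.

-0.53 °C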